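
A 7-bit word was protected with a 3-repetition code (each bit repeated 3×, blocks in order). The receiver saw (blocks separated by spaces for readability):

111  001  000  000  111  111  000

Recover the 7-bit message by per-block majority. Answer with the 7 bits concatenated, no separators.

Block 1 (111): 3 ones → 1
Block 2 (001): 1 one → 0
Block 3 (000): 0 ones → 0
Block 4 (000): 0 ones → 0
Block 5 (111): 3 ones → 1
Block 6 (111): 3 ones → 1
Block 7 (000): 0 ones → 0

1000110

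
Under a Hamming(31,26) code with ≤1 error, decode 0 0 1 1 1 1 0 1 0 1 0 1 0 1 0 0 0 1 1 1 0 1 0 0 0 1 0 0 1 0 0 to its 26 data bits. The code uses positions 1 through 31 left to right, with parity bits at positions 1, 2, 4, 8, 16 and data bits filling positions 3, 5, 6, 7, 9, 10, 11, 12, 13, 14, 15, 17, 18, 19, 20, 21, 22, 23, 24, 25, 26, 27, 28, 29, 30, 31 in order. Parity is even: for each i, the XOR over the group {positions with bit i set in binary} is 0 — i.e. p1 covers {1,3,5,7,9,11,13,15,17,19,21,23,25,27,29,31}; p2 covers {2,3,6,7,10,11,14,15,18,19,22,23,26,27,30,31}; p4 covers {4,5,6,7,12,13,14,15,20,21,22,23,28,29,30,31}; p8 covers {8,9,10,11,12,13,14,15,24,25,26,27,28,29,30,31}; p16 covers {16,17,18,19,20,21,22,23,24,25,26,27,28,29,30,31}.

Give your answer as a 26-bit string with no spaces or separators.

s1 (pos 1,3,5,7,9,11,13,15,17,19,21,23,25,27,29,31): 0⊕1⊕1⊕0⊕0⊕0⊕0⊕0⊕0⊕1⊕0⊕0⊕0⊕0⊕1⊕0 = 0
s2 (pos 2,3,6,7,10,11,14,15,18,19,22,23,26,27,30,31): 0⊕1⊕1⊕0⊕1⊕0⊕1⊕0⊕1⊕1⊕1⊕0⊕1⊕0⊕0⊕0 = 0
s4 (pos 4,5,6,7,12,13,14,15,20,21,22,23,28,29,30,31): 1⊕1⊕1⊕0⊕1⊕0⊕1⊕0⊕1⊕0⊕1⊕0⊕0⊕1⊕0⊕0 = 0
s8 (pos 8,9,10,11,12,13,14,15,24,25,26,27,28,29,30,31): 1⊕0⊕1⊕0⊕1⊕0⊕1⊕0⊕0⊕0⊕1⊕0⊕0⊕1⊕0⊕0 = 0
s16 (pos 16,17,18,19,20,21,22,23,24,25,26,27,28,29,30,31): 0⊕0⊕1⊕1⊕1⊕0⊕1⊕0⊕0⊕0⊕1⊕0⊕0⊕1⊕0⊕0 = 0
Syndrome s16…s1 = 00000 → no error.
Read data bits from positions 3,5,6,7,9,10,11,12,13,14,15,17,18,19,20,21,22,23,24,25,26,27,28,29,30,31: 11100101010011101000100100

11100101010011101000100100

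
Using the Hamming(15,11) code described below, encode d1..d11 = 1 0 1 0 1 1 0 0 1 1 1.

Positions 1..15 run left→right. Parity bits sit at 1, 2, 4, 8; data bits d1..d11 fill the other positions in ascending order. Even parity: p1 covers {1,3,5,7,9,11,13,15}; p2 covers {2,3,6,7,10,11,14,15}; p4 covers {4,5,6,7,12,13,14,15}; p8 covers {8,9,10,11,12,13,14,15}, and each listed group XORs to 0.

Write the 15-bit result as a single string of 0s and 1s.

Place data at non-parity positions: p1 p2 1 p4 0 1 0 p8 1 1 0 0 1 1 1
p1 (pos 1,3,5,7,9,11,13,15): XOR of data positions = 1⊕0⊕0⊕1⊕0⊕1⊕1 = 0
p2 (pos 2,3,6,7,10,11,14,15): XOR of data positions = 1⊕1⊕0⊕1⊕0⊕1⊕1 = 1
p4 (pos 4,5,6,7,12,13,14,15): XOR of data positions = 0⊕1⊕0⊕0⊕1⊕1⊕1 = 0
p8 (pos 8,9,10,11,12,13,14,15): XOR of data positions = 1⊕1⊕0⊕0⊕1⊕1⊕1 = 1
Codeword: 011001011100111

011001011100111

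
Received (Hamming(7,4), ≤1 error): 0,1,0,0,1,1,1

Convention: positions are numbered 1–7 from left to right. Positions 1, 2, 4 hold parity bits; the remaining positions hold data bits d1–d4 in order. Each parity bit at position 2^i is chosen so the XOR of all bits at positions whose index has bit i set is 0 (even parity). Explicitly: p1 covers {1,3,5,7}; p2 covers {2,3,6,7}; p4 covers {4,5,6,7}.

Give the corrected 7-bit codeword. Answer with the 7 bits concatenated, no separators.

0100101

s1 (pos 1,3,5,7): 0⊕0⊕1⊕1 = 0
s2 (pos 2,3,6,7): 1⊕0⊕1⊕1 = 1
s4 (pos 4,5,6,7): 0⊕1⊕1⊕1 = 1
Syndrome s4…s1 = 110 → error at position 6.
Flip position 6: 0100111 → 0100101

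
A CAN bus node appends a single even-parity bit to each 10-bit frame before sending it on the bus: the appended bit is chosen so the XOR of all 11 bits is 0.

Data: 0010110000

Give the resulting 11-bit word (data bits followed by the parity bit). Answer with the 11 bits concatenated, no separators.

00101100001

XOR of the 10 data bits: 0⊕0⊕1⊕0⊕1⊕1⊕0⊕0⊕0⊕0 = 1
Parity bit = 1 (so all 11 bits XOR to 0).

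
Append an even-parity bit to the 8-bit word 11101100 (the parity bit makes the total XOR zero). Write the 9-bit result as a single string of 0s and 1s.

XOR of the 8 data bits: 1⊕1⊕1⊕0⊕1⊕1⊕0⊕0 = 1
Parity bit = 1 (so all 9 bits XOR to 0).

111011001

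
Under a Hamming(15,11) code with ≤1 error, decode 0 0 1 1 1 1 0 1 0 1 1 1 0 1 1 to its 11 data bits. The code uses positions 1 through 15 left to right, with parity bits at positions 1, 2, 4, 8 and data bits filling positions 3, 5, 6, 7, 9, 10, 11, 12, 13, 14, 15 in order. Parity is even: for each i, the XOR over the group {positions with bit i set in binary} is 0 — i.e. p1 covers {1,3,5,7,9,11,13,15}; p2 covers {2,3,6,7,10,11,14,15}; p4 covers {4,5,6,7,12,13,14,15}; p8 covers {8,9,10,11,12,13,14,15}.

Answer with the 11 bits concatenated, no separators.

s1 (pos 1,3,5,7,9,11,13,15): 0⊕1⊕1⊕0⊕0⊕1⊕0⊕1 = 0
s2 (pos 2,3,6,7,10,11,14,15): 0⊕1⊕1⊕0⊕1⊕1⊕1⊕1 = 0
s4 (pos 4,5,6,7,12,13,14,15): 1⊕1⊕1⊕0⊕1⊕0⊕1⊕1 = 0
s8 (pos 8,9,10,11,12,13,14,15): 1⊕0⊕1⊕1⊕1⊕0⊕1⊕1 = 0
Syndrome s8…s1 = 0000 → no error.
Read data bits from positions 3,5,6,7,9,10,11,12,13,14,15: 11100111011

11100111011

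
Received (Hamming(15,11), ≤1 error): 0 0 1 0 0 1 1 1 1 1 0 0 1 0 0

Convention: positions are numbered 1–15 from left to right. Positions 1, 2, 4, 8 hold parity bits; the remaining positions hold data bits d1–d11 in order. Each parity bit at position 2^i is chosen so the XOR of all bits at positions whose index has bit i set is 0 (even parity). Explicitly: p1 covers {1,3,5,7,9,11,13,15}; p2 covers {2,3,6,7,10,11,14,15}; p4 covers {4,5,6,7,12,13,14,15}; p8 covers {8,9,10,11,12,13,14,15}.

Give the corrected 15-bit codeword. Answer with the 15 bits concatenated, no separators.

001101111100100

s1 (pos 1,3,5,7,9,11,13,15): 0⊕1⊕0⊕1⊕1⊕0⊕1⊕0 = 0
s2 (pos 2,3,6,7,10,11,14,15): 0⊕1⊕1⊕1⊕1⊕0⊕0⊕0 = 0
s4 (pos 4,5,6,7,12,13,14,15): 0⊕0⊕1⊕1⊕0⊕1⊕0⊕0 = 1
s8 (pos 8,9,10,11,12,13,14,15): 1⊕1⊕1⊕0⊕0⊕1⊕0⊕0 = 0
Syndrome s8…s1 = 0100 → error at position 4.
Flip position 4: 001001111100100 → 001101111100100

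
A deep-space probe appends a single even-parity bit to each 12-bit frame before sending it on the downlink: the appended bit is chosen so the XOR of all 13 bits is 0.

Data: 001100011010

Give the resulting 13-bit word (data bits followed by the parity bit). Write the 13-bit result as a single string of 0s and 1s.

XOR of the 12 data bits: 0⊕0⊕1⊕1⊕0⊕0⊕0⊕1⊕1⊕0⊕1⊕0 = 1
Parity bit = 1 (so all 13 bits XOR to 0).

0011000110101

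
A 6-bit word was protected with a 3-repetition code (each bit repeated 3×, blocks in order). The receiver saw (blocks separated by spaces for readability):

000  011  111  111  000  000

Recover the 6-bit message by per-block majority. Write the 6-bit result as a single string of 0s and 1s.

Block 1 (000): 0 ones → 0
Block 2 (011): 2 ones → 1
Block 3 (111): 3 ones → 1
Block 4 (111): 3 ones → 1
Block 5 (000): 0 ones → 0
Block 6 (000): 0 ones → 0

011100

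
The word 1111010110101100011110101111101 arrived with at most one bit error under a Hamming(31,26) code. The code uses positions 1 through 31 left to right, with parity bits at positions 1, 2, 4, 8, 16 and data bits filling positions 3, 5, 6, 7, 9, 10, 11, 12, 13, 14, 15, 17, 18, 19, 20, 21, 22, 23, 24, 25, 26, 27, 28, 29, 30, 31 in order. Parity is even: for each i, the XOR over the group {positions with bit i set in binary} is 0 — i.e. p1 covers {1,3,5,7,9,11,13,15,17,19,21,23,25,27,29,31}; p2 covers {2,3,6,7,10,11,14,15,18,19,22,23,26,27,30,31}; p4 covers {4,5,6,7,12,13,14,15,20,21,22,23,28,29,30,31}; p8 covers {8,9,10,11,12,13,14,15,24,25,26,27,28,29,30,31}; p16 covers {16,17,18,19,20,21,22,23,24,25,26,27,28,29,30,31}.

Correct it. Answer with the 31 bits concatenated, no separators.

s1 (pos 1,3,5,7,9,11,13,15,17,19,21,23,25,27,29,31): 1⊕1⊕0⊕0⊕1⊕1⊕1⊕0⊕0⊕1⊕1⊕1⊕1⊕1⊕1⊕1 = 0
s2 (pos 2,3,6,7,10,11,14,15,18,19,22,23,26,27,30,31): 1⊕1⊕1⊕0⊕0⊕1⊕1⊕0⊕1⊕1⊕0⊕1⊕1⊕1⊕0⊕1 = 1
s4 (pos 4,5,6,7,12,13,14,15,20,21,22,23,28,29,30,31): 1⊕0⊕1⊕0⊕0⊕1⊕1⊕0⊕1⊕1⊕0⊕1⊕1⊕1⊕0⊕1 = 0
s8 (pos 8,9,10,11,12,13,14,15,24,25,26,27,28,29,30,31): 1⊕1⊕0⊕1⊕0⊕1⊕1⊕0⊕0⊕1⊕1⊕1⊕1⊕1⊕0⊕1 = 1
s16 (pos 16,17,18,19,20,21,22,23,24,25,26,27,28,29,30,31): 0⊕0⊕1⊕1⊕1⊕1⊕0⊕1⊕0⊕1⊕1⊕1⊕1⊕1⊕0⊕1 = 1
Syndrome s16…s1 = 11010 → error at position 26.
Flip position 26: 1111010110101100011110101111101 → 1111010110101100011110101011101

1111010110101100011110101011101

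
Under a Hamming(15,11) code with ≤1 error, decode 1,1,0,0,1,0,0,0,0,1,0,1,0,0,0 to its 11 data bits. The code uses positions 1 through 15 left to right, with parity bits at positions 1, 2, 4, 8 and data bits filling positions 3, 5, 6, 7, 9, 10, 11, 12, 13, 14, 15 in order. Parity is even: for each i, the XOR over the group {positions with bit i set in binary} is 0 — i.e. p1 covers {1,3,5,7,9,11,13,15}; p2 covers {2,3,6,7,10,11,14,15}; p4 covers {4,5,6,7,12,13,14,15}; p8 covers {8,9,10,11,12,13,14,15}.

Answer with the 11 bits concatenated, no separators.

01000101000

s1 (pos 1,3,5,7,9,11,13,15): 1⊕0⊕1⊕0⊕0⊕0⊕0⊕0 = 0
s2 (pos 2,3,6,7,10,11,14,15): 1⊕0⊕0⊕0⊕1⊕0⊕0⊕0 = 0
s4 (pos 4,5,6,7,12,13,14,15): 0⊕1⊕0⊕0⊕1⊕0⊕0⊕0 = 0
s8 (pos 8,9,10,11,12,13,14,15): 0⊕0⊕1⊕0⊕1⊕0⊕0⊕0 = 0
Syndrome s8…s1 = 0000 → no error.
Read data bits from positions 3,5,6,7,9,10,11,12,13,14,15: 01000101000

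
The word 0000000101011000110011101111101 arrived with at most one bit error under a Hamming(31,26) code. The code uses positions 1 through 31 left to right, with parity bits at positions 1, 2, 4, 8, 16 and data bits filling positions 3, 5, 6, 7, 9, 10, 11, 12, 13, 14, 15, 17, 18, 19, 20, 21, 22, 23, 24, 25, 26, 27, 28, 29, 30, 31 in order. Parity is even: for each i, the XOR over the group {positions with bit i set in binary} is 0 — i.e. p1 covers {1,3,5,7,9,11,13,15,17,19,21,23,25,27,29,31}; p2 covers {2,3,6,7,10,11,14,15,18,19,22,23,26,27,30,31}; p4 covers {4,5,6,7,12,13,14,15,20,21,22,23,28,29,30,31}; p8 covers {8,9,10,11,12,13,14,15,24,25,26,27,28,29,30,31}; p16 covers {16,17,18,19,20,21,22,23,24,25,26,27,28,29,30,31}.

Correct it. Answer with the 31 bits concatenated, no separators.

s1 (pos 1,3,5,7,9,11,13,15,17,19,21,23,25,27,29,31): 0⊕0⊕0⊕0⊕0⊕0⊕1⊕0⊕1⊕0⊕1⊕1⊕1⊕1⊕1⊕1 = 0
s2 (pos 2,3,6,7,10,11,14,15,18,19,22,23,26,27,30,31): 0⊕0⊕0⊕0⊕1⊕0⊕0⊕0⊕1⊕0⊕1⊕1⊕1⊕1⊕0⊕1 = 1
s4 (pos 4,5,6,7,12,13,14,15,20,21,22,23,28,29,30,31): 0⊕0⊕0⊕0⊕1⊕1⊕0⊕0⊕0⊕1⊕1⊕1⊕1⊕1⊕0⊕1 = 0
s8 (pos 8,9,10,11,12,13,14,15,24,25,26,27,28,29,30,31): 1⊕0⊕1⊕0⊕1⊕1⊕0⊕0⊕0⊕1⊕1⊕1⊕1⊕1⊕0⊕1 = 0
s16 (pos 16,17,18,19,20,21,22,23,24,25,26,27,28,29,30,31): 0⊕1⊕1⊕0⊕0⊕1⊕1⊕1⊕0⊕1⊕1⊕1⊕1⊕1⊕0⊕1 = 1
Syndrome s16…s1 = 10010 → error at position 18.
Flip position 18: 0000000101011000110011101111101 → 0000000101011000100011101111101

0000000101011000100011101111101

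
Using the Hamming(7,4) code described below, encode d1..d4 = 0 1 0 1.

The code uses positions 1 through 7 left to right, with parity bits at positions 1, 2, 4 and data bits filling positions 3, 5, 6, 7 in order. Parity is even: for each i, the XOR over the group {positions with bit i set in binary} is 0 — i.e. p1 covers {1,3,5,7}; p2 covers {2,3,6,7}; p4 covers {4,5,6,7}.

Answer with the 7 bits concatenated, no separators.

Place data at non-parity positions: p1 p2 0 p4 1 0 1
p1 (pos 1,3,5,7): XOR of data positions = 0⊕1⊕1 = 0
p2 (pos 2,3,6,7): XOR of data positions = 0⊕0⊕1 = 1
p4 (pos 4,5,6,7): XOR of data positions = 1⊕0⊕1 = 0
Codeword: 0100101

0100101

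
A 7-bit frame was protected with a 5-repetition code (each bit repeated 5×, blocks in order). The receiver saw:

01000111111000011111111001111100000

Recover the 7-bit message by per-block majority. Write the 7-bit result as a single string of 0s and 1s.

Block 1 (01000): 1 one → 0
Block 2 (11111): 5 ones → 1
Block 3 (10000): 1 one → 0
Block 4 (11111): 5 ones → 1
Block 5 (11100): 3 ones → 1
Block 6 (11111): 5 ones → 1
Block 7 (00000): 0 ones → 0

0101110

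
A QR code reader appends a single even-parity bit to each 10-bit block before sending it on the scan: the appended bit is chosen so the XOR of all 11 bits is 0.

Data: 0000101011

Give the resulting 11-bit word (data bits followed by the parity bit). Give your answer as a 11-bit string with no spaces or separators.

00001010110

XOR of the 10 data bits: 0⊕0⊕0⊕0⊕1⊕0⊕1⊕0⊕1⊕1 = 0
Parity bit = 0 (so all 11 bits XOR to 0).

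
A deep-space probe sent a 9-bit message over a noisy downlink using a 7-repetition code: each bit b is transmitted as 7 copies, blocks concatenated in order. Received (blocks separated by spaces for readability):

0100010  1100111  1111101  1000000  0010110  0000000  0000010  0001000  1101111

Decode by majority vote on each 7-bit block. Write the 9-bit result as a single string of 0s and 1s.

Block 1 (0100010): 2 ones → 0
Block 2 (1100111): 5 ones → 1
Block 3 (1111101): 6 ones → 1
Block 4 (1000000): 1 one → 0
Block 5 (0010110): 3 ones → 0
Block 6 (0000000): 0 ones → 0
Block 7 (0000010): 1 one → 0
Block 8 (0001000): 1 one → 0
Block 9 (1101111): 6 ones → 1

011000001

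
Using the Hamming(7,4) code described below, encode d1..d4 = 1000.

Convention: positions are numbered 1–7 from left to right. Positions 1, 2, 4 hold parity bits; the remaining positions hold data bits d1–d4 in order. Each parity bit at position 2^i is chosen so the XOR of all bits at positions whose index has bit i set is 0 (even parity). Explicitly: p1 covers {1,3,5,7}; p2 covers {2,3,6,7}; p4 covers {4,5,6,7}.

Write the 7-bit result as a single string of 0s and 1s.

1110000

Place data at non-parity positions: p1 p2 1 p4 0 0 0
p1 (pos 1,3,5,7): XOR of data positions = 1⊕0⊕0 = 1
p2 (pos 2,3,6,7): XOR of data positions = 1⊕0⊕0 = 1
p4 (pos 4,5,6,7): XOR of data positions = 0⊕0⊕0 = 0
Codeword: 1110000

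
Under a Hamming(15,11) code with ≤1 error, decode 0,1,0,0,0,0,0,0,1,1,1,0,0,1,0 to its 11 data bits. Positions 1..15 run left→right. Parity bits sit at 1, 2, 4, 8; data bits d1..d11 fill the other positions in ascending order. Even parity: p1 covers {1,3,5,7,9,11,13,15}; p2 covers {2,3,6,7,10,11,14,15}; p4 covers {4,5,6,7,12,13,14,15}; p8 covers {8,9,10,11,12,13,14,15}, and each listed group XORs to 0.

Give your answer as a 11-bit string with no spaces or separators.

00001110010

s1 (pos 1,3,5,7,9,11,13,15): 0⊕0⊕0⊕0⊕1⊕1⊕0⊕0 = 0
s2 (pos 2,3,6,7,10,11,14,15): 1⊕0⊕0⊕0⊕1⊕1⊕1⊕0 = 0
s4 (pos 4,5,6,7,12,13,14,15): 0⊕0⊕0⊕0⊕0⊕0⊕1⊕0 = 1
s8 (pos 8,9,10,11,12,13,14,15): 0⊕1⊕1⊕1⊕0⊕0⊕1⊕0 = 0
Syndrome s8…s1 = 0100 → error at position 4.
Flip position 4: 010000001110010 → 010100001110010
Read data bits from positions 3,5,6,7,9,10,11,12,13,14,15: 00001110010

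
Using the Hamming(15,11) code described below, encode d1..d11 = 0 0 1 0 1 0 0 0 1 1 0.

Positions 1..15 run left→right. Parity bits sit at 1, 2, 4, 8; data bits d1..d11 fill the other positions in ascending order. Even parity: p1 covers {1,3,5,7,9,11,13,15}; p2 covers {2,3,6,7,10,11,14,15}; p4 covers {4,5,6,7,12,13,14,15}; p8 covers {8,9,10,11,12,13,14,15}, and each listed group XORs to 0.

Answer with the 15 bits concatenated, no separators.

Place data at non-parity positions: p1 p2 0 p4 0 1 0 p8 1 0 0 0 1 1 0
p1 (pos 1,3,5,7,9,11,13,15): XOR of data positions = 0⊕0⊕0⊕1⊕0⊕1⊕0 = 0
p2 (pos 2,3,6,7,10,11,14,15): XOR of data positions = 0⊕1⊕0⊕0⊕0⊕1⊕0 = 0
p4 (pos 4,5,6,7,12,13,14,15): XOR of data positions = 0⊕1⊕0⊕0⊕1⊕1⊕0 = 1
p8 (pos 8,9,10,11,12,13,14,15): XOR of data positions = 1⊕0⊕0⊕0⊕1⊕1⊕0 = 1
Codeword: 000101011000110

000101011000110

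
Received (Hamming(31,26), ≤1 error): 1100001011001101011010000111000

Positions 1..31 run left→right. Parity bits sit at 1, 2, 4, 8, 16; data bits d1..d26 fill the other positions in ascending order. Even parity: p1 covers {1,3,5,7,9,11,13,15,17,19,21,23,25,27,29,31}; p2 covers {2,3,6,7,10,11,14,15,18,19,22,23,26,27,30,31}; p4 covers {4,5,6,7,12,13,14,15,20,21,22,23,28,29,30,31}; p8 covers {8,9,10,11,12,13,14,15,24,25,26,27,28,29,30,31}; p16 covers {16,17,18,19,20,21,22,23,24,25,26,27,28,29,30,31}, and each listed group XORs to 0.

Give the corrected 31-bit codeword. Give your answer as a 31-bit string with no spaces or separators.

1100001011001101011010000111100

s1 (pos 1,3,5,7,9,11,13,15,17,19,21,23,25,27,29,31): 1⊕0⊕0⊕1⊕1⊕0⊕1⊕0⊕0⊕1⊕1⊕0⊕0⊕1⊕0⊕0 = 1
s2 (pos 2,3,6,7,10,11,14,15,18,19,22,23,26,27,30,31): 1⊕0⊕0⊕1⊕1⊕0⊕1⊕0⊕1⊕1⊕0⊕0⊕1⊕1⊕0⊕0 = 0
s4 (pos 4,5,6,7,12,13,14,15,20,21,22,23,28,29,30,31): 0⊕0⊕0⊕1⊕0⊕1⊕1⊕0⊕0⊕1⊕0⊕0⊕1⊕0⊕0⊕0 = 1
s8 (pos 8,9,10,11,12,13,14,15,24,25,26,27,28,29,30,31): 0⊕1⊕1⊕0⊕0⊕1⊕1⊕0⊕0⊕0⊕1⊕1⊕1⊕0⊕0⊕0 = 1
s16 (pos 16,17,18,19,20,21,22,23,24,25,26,27,28,29,30,31): 1⊕0⊕1⊕1⊕0⊕1⊕0⊕0⊕0⊕0⊕1⊕1⊕1⊕0⊕0⊕0 = 1
Syndrome s16…s1 = 11101 → error at position 29.
Flip position 29: 1100001011001101011010000111000 → 1100001011001101011010000111100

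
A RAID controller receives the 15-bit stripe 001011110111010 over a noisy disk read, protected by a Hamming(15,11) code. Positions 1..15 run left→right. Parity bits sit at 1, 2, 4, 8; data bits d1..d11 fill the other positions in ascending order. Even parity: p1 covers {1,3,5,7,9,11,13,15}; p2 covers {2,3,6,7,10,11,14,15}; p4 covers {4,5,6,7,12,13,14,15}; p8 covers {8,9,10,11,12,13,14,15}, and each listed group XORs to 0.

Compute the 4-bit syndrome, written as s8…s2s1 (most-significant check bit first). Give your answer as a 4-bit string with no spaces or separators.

s1 (pos 1,3,5,7,9,11,13,15): 0⊕1⊕1⊕1⊕0⊕1⊕0⊕0 = 0
s2 (pos 2,3,6,7,10,11,14,15): 0⊕1⊕1⊕1⊕1⊕1⊕1⊕0 = 0
s4 (pos 4,5,6,7,12,13,14,15): 0⊕1⊕1⊕1⊕1⊕0⊕1⊕0 = 1
s8 (pos 8,9,10,11,12,13,14,15): 1⊕0⊕1⊕1⊕1⊕0⊕1⊕0 = 1
Syndrome s8…s1 = 1100 → error at position 12.

1100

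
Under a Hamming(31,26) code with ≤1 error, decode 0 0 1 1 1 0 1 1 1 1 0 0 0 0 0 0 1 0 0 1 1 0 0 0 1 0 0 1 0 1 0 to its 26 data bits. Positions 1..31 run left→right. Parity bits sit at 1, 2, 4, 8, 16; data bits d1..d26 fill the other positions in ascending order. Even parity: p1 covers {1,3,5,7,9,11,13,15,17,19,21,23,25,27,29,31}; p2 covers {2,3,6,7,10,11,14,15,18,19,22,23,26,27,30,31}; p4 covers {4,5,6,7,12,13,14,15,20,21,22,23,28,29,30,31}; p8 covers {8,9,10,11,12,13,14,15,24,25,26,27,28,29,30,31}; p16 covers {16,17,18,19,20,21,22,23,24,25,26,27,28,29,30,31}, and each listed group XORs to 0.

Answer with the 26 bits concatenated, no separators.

10011100000100110001001010

s1 (pos 1,3,5,7,9,11,13,15,17,19,21,23,25,27,29,31): 0⊕1⊕1⊕1⊕1⊕0⊕0⊕0⊕1⊕0⊕1⊕0⊕1⊕0⊕0⊕0 = 1
s2 (pos 2,3,6,7,10,11,14,15,18,19,22,23,26,27,30,31): 0⊕1⊕0⊕1⊕1⊕0⊕0⊕0⊕0⊕0⊕0⊕0⊕0⊕0⊕1⊕0 = 0
s4 (pos 4,5,6,7,12,13,14,15,20,21,22,23,28,29,30,31): 1⊕1⊕0⊕1⊕0⊕0⊕0⊕0⊕1⊕1⊕0⊕0⊕1⊕0⊕1⊕0 = 1
s8 (pos 8,9,10,11,12,13,14,15,24,25,26,27,28,29,30,31): 1⊕1⊕1⊕0⊕0⊕0⊕0⊕0⊕0⊕1⊕0⊕0⊕1⊕0⊕1⊕0 = 0
s16 (pos 16,17,18,19,20,21,22,23,24,25,26,27,28,29,30,31): 0⊕1⊕0⊕0⊕1⊕1⊕0⊕0⊕0⊕1⊕0⊕0⊕1⊕0⊕1⊕0 = 0
Syndrome s16…s1 = 00101 → error at position 5.
Flip position 5: 0011101111000000100110001001010 → 0011001111000000100110001001010
Read data bits from positions 3,5,6,7,9,10,11,12,13,14,15,17,18,19,20,21,22,23,24,25,26,27,28,29,30,31: 10011100000100110001001010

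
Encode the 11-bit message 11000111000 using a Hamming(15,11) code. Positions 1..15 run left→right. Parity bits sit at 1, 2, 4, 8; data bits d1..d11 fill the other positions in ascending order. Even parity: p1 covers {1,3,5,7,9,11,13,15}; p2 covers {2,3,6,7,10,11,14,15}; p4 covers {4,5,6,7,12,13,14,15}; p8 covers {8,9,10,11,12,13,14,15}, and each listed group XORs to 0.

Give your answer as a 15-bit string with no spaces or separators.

111010010111000

Place data at non-parity positions: p1 p2 1 p4 1 0 0 p8 0 1 1 1 0 0 0
p1 (pos 1,3,5,7,9,11,13,15): XOR of data positions = 1⊕1⊕0⊕0⊕1⊕0⊕0 = 1
p2 (pos 2,3,6,7,10,11,14,15): XOR of data positions = 1⊕0⊕0⊕1⊕1⊕0⊕0 = 1
p4 (pos 4,5,6,7,12,13,14,15): XOR of data positions = 1⊕0⊕0⊕1⊕0⊕0⊕0 = 0
p8 (pos 8,9,10,11,12,13,14,15): XOR of data positions = 0⊕1⊕1⊕1⊕0⊕0⊕0 = 1
Codeword: 111010010111000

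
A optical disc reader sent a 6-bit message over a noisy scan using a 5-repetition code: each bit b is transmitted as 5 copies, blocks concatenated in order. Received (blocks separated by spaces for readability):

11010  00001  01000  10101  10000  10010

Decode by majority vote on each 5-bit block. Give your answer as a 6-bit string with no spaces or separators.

100100

Block 1 (11010): 3 ones → 1
Block 2 (00001): 1 one → 0
Block 3 (01000): 1 one → 0
Block 4 (10101): 3 ones → 1
Block 5 (10000): 1 one → 0
Block 6 (10010): 2 ones → 0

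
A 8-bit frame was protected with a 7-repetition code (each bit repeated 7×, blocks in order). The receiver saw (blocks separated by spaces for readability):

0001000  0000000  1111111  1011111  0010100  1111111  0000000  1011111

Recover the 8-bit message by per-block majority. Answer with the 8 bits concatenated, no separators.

Block 1 (0001000): 1 one → 0
Block 2 (0000000): 0 ones → 0
Block 3 (1111111): 7 ones → 1
Block 4 (1011111): 6 ones → 1
Block 5 (0010100): 2 ones → 0
Block 6 (1111111): 7 ones → 1
Block 7 (0000000): 0 ones → 0
Block 8 (1011111): 6 ones → 1

00110101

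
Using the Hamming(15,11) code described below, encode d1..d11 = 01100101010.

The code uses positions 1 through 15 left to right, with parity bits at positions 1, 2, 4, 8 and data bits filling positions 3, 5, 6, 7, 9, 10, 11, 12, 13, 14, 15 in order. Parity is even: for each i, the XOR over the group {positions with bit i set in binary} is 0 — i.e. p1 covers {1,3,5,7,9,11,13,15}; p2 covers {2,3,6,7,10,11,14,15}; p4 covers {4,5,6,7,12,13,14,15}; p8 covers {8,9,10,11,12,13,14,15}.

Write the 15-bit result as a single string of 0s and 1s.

110011010101010

Place data at non-parity positions: p1 p2 0 p4 1 1 0 p8 0 1 0 1 0 1 0
p1 (pos 1,3,5,7,9,11,13,15): XOR of data positions = 0⊕1⊕0⊕0⊕0⊕0⊕0 = 1
p2 (pos 2,3,6,7,10,11,14,15): XOR of data positions = 0⊕1⊕0⊕1⊕0⊕1⊕0 = 1
p4 (pos 4,5,6,7,12,13,14,15): XOR of data positions = 1⊕1⊕0⊕1⊕0⊕1⊕0 = 0
p8 (pos 8,9,10,11,12,13,14,15): XOR of data positions = 0⊕1⊕0⊕1⊕0⊕1⊕0 = 1
Codeword: 110011010101010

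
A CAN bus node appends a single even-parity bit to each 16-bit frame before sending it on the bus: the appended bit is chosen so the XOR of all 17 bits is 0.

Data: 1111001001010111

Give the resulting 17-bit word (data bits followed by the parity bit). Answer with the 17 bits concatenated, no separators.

XOR of the 16 data bits: 1⊕1⊕1⊕1⊕0⊕0⊕1⊕0⊕0⊕1⊕0⊕1⊕0⊕1⊕1⊕1 = 0
Parity bit = 0 (so all 17 bits XOR to 0).

11110010010101110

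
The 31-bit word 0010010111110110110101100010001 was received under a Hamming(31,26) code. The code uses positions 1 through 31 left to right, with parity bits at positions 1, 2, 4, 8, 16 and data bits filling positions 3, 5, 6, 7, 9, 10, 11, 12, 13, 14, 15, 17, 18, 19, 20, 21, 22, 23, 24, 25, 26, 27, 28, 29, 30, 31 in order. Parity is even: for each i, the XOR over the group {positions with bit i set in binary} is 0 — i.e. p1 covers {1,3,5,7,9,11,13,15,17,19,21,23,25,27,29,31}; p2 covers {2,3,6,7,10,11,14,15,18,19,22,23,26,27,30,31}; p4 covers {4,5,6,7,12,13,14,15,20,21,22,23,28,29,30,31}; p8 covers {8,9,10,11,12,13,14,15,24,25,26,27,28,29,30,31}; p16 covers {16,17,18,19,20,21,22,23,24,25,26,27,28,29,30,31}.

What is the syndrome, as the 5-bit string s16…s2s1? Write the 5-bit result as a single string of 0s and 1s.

s1 (pos 1,3,5,7,9,11,13,15,17,19,21,23,25,27,29,31): 0⊕1⊕0⊕0⊕1⊕1⊕0⊕1⊕1⊕0⊕0⊕1⊕0⊕1⊕0⊕1 = 0
s2 (pos 2,3,6,7,10,11,14,15,18,19,22,23,26,27,30,31): 0⊕1⊕1⊕0⊕1⊕1⊕1⊕1⊕1⊕0⊕1⊕1⊕0⊕1⊕0⊕1 = 1
s4 (pos 4,5,6,7,12,13,14,15,20,21,22,23,28,29,30,31): 0⊕0⊕1⊕0⊕1⊕0⊕1⊕1⊕1⊕0⊕1⊕1⊕0⊕0⊕0⊕1 = 0
s8 (pos 8,9,10,11,12,13,14,15,24,25,26,27,28,29,30,31): 1⊕1⊕1⊕1⊕1⊕0⊕1⊕1⊕0⊕0⊕0⊕1⊕0⊕0⊕0⊕1 = 1
s16 (pos 16,17,18,19,20,21,22,23,24,25,26,27,28,29,30,31): 0⊕1⊕1⊕0⊕1⊕0⊕1⊕1⊕0⊕0⊕0⊕1⊕0⊕0⊕0⊕1 = 1
Syndrome s16…s1 = 11010 → error at position 26.

11010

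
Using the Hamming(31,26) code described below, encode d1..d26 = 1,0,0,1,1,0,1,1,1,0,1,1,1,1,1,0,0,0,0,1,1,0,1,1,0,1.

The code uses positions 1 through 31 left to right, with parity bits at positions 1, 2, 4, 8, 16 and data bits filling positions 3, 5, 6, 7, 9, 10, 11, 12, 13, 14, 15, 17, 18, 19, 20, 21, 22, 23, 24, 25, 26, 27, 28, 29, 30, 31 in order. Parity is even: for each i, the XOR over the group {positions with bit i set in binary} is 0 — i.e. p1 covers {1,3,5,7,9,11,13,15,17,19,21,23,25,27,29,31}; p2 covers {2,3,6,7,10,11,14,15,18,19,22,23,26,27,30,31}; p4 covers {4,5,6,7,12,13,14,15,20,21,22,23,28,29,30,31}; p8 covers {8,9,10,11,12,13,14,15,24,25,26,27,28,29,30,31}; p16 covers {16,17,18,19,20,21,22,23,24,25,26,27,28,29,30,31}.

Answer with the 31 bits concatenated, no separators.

1010001010111011111100001101101

Place data at non-parity positions: p1 p2 1 p4 0 0 1 p8 1 0 1 1 1 0 1 p16 1 1 1 1 0 0 0 0 1 1 0 1 1 0 1
p1 (pos 1,3,5,7,9,11,13,15,17,19,21,23,25,27,29,31): XOR of data positions = 1⊕0⊕1⊕1⊕1⊕1⊕1⊕1⊕1⊕0⊕0⊕1⊕0⊕1⊕1 = 1
p2 (pos 2,3,6,7,10,11,14,15,18,19,22,23,26,27,30,31): XOR of data positions = 1⊕0⊕1⊕0⊕1⊕0⊕1⊕1⊕1⊕0⊕0⊕1⊕0⊕0⊕1 = 0
p4 (pos 4,5,6,7,12,13,14,15,20,21,22,23,28,29,30,31): XOR of data positions = 0⊕0⊕1⊕1⊕1⊕0⊕1⊕1⊕0⊕0⊕0⊕1⊕1⊕0⊕1 = 0
p8 (pos 8,9,10,11,12,13,14,15,24,25,26,27,28,29,30,31): XOR of data positions = 1⊕0⊕1⊕1⊕1⊕0⊕1⊕0⊕1⊕1⊕0⊕1⊕1⊕0⊕1 = 0
p16 (pos 16,17,18,19,20,21,22,23,24,25,26,27,28,29,30,31): XOR of data positions = 1⊕1⊕1⊕1⊕0⊕0⊕0⊕0⊕1⊕1⊕0⊕1⊕1⊕0⊕1 = 1
Codeword: 1010001010111011111100001101101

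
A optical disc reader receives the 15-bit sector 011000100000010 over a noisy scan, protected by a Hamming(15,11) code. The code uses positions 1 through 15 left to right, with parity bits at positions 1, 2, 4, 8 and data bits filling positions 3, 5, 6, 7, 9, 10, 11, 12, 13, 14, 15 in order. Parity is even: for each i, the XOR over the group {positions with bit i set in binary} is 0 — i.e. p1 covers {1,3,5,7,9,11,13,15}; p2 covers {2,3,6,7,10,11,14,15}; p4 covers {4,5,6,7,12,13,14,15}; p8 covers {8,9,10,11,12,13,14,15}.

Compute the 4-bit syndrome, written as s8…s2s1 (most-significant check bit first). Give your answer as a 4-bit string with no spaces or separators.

1000

s1 (pos 1,3,5,7,9,11,13,15): 0⊕1⊕0⊕1⊕0⊕0⊕0⊕0 = 0
s2 (pos 2,3,6,7,10,11,14,15): 1⊕1⊕0⊕1⊕0⊕0⊕1⊕0 = 0
s4 (pos 4,5,6,7,12,13,14,15): 0⊕0⊕0⊕1⊕0⊕0⊕1⊕0 = 0
s8 (pos 8,9,10,11,12,13,14,15): 0⊕0⊕0⊕0⊕0⊕0⊕1⊕0 = 1
Syndrome s8…s1 = 1000 → error at position 8.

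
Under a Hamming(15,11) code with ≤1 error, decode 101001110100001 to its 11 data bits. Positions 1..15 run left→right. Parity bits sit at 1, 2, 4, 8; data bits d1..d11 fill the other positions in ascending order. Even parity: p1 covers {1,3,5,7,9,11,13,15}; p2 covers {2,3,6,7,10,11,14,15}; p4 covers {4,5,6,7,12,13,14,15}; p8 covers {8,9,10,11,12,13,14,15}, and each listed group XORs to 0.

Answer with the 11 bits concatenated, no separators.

10110100011

s1 (pos 1,3,5,7,9,11,13,15): 1⊕1⊕0⊕1⊕0⊕0⊕0⊕1 = 0
s2 (pos 2,3,6,7,10,11,14,15): 0⊕1⊕1⊕1⊕1⊕0⊕0⊕1 = 1
s4 (pos 4,5,6,7,12,13,14,15): 0⊕0⊕1⊕1⊕0⊕0⊕0⊕1 = 1
s8 (pos 8,9,10,11,12,13,14,15): 1⊕0⊕1⊕0⊕0⊕0⊕0⊕1 = 1
Syndrome s8…s1 = 1110 → error at position 14.
Flip position 14: 101001110100001 → 101001110100011
Read data bits from positions 3,5,6,7,9,10,11,12,13,14,15: 10110100011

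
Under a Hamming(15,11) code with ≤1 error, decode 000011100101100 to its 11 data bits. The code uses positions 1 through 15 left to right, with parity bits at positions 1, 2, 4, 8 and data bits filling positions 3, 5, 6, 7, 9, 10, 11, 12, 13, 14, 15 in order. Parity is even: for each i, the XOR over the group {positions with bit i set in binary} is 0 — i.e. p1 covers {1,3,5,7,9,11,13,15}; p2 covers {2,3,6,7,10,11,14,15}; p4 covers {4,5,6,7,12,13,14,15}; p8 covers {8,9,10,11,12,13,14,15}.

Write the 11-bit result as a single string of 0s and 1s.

01110101101

s1 (pos 1,3,5,7,9,11,13,15): 0⊕0⊕1⊕1⊕0⊕0⊕1⊕0 = 1
s2 (pos 2,3,6,7,10,11,14,15): 0⊕0⊕1⊕1⊕1⊕0⊕0⊕0 = 1
s4 (pos 4,5,6,7,12,13,14,15): 0⊕1⊕1⊕1⊕1⊕1⊕0⊕0 = 1
s8 (pos 8,9,10,11,12,13,14,15): 0⊕0⊕1⊕0⊕1⊕1⊕0⊕0 = 1
Syndrome s8…s1 = 1111 → error at position 15.
Flip position 15: 000011100101100 → 000011100101101
Read data bits from positions 3,5,6,7,9,10,11,12,13,14,15: 01110101101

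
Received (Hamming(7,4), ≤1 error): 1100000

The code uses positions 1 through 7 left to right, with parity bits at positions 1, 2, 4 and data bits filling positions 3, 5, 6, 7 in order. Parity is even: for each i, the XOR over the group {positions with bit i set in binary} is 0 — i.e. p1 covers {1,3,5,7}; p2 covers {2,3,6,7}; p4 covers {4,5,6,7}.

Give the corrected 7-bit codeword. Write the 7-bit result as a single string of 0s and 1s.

s1 (pos 1,3,5,7): 1⊕0⊕0⊕0 = 1
s2 (pos 2,3,6,7): 1⊕0⊕0⊕0 = 1
s4 (pos 4,5,6,7): 0⊕0⊕0⊕0 = 0
Syndrome s4…s1 = 011 → error at position 3.
Flip position 3: 1100000 → 1110000

1110000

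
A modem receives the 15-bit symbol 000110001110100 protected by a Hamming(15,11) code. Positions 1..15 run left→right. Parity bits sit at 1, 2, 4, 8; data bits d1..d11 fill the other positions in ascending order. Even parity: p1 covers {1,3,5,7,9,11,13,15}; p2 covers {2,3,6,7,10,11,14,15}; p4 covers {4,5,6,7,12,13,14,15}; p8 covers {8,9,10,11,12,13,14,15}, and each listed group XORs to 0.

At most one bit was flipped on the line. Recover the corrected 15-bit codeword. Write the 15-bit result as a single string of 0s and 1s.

s1 (pos 1,3,5,7,9,11,13,15): 0⊕0⊕1⊕0⊕1⊕1⊕1⊕0 = 0
s2 (pos 2,3,6,7,10,11,14,15): 0⊕0⊕0⊕0⊕1⊕1⊕0⊕0 = 0
s4 (pos 4,5,6,7,12,13,14,15): 1⊕1⊕0⊕0⊕0⊕1⊕0⊕0 = 1
s8 (pos 8,9,10,11,12,13,14,15): 0⊕1⊕1⊕1⊕0⊕1⊕0⊕0 = 0
Syndrome s8…s1 = 0100 → error at position 4.
Flip position 4: 000110001110100 → 000010001110100

000010001110100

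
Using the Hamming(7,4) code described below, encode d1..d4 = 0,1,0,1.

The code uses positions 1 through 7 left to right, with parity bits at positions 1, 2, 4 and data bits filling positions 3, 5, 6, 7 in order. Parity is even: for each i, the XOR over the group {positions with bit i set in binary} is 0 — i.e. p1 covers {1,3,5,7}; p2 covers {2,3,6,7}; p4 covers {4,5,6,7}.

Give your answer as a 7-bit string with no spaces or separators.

Place data at non-parity positions: p1 p2 0 p4 1 0 1
p1 (pos 1,3,5,7): XOR of data positions = 0⊕1⊕1 = 0
p2 (pos 2,3,6,7): XOR of data positions = 0⊕0⊕1 = 1
p4 (pos 4,5,6,7): XOR of data positions = 1⊕0⊕1 = 0
Codeword: 0100101

0100101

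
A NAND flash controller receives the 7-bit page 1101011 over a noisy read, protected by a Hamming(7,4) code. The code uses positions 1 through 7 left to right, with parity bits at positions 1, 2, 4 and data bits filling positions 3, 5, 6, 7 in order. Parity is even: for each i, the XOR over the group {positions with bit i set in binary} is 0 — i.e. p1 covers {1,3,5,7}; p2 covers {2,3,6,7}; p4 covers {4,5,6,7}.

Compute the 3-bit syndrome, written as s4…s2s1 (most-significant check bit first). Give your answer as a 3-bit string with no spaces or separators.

s1 (pos 1,3,5,7): 1⊕0⊕0⊕1 = 0
s2 (pos 2,3,6,7): 1⊕0⊕1⊕1 = 1
s4 (pos 4,5,6,7): 1⊕0⊕1⊕1 = 1
Syndrome s4…s1 = 110 → error at position 6.

110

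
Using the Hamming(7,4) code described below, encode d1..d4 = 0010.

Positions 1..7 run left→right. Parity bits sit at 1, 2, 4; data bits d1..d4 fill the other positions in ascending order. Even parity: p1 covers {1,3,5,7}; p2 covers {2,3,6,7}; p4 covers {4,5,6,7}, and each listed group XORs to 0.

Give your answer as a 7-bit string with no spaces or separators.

0101010

Place data at non-parity positions: p1 p2 0 p4 0 1 0
p1 (pos 1,3,5,7): XOR of data positions = 0⊕0⊕0 = 0
p2 (pos 2,3,6,7): XOR of data positions = 0⊕1⊕0 = 1
p4 (pos 4,5,6,7): XOR of data positions = 0⊕1⊕0 = 1
Codeword: 0101010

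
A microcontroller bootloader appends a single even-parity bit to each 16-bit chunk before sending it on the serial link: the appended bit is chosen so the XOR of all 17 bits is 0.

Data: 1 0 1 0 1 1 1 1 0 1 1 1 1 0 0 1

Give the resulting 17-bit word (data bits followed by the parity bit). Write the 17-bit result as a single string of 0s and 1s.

10101111011110011

XOR of the 16 data bits: 1⊕0⊕1⊕0⊕1⊕1⊕1⊕1⊕0⊕1⊕1⊕1⊕1⊕0⊕0⊕1 = 1
Parity bit = 1 (so all 17 bits XOR to 0).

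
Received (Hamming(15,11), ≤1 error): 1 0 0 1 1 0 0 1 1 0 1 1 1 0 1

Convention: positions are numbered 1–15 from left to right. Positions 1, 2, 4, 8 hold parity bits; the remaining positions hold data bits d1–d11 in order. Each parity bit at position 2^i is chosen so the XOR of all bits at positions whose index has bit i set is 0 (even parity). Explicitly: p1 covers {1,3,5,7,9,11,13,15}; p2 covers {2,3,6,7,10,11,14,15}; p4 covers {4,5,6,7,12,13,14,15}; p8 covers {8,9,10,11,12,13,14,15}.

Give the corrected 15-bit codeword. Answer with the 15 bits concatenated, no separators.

100010011011101

s1 (pos 1,3,5,7,9,11,13,15): 1⊕0⊕1⊕0⊕1⊕1⊕1⊕1 = 0
s2 (pos 2,3,6,7,10,11,14,15): 0⊕0⊕0⊕0⊕0⊕1⊕0⊕1 = 0
s4 (pos 4,5,6,7,12,13,14,15): 1⊕1⊕0⊕0⊕1⊕1⊕0⊕1 = 1
s8 (pos 8,9,10,11,12,13,14,15): 1⊕1⊕0⊕1⊕1⊕1⊕0⊕1 = 0
Syndrome s8…s1 = 0100 → error at position 4.
Flip position 4: 100110011011101 → 100010011011101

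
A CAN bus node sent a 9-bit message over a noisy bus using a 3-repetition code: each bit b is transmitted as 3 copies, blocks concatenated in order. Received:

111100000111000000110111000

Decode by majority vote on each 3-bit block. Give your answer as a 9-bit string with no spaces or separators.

100100110

Block 1 (111): 3 ones → 1
Block 2 (100): 1 one → 0
Block 3 (000): 0 ones → 0
Block 4 (111): 3 ones → 1
Block 5 (000): 0 ones → 0
Block 6 (000): 0 ones → 0
Block 7 (110): 2 ones → 1
Block 8 (111): 3 ones → 1
Block 9 (000): 0 ones → 0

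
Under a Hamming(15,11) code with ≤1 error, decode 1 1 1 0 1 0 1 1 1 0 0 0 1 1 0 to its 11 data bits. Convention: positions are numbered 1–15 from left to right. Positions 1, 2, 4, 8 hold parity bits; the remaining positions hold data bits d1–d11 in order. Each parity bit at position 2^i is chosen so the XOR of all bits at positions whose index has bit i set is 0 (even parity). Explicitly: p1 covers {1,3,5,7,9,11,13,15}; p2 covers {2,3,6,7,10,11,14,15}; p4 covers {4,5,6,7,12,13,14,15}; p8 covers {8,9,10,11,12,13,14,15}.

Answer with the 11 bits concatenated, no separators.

s1 (pos 1,3,5,7,9,11,13,15): 1⊕1⊕1⊕1⊕1⊕0⊕1⊕0 = 0
s2 (pos 2,3,6,7,10,11,14,15): 1⊕1⊕0⊕1⊕0⊕0⊕1⊕0 = 0
s4 (pos 4,5,6,7,12,13,14,15): 0⊕1⊕0⊕1⊕0⊕1⊕1⊕0 = 0
s8 (pos 8,9,10,11,12,13,14,15): 1⊕1⊕0⊕0⊕0⊕1⊕1⊕0 = 0
Syndrome s8…s1 = 0000 → no error.
Read data bits from positions 3,5,6,7,9,10,11,12,13,14,15: 11011000110

11011000110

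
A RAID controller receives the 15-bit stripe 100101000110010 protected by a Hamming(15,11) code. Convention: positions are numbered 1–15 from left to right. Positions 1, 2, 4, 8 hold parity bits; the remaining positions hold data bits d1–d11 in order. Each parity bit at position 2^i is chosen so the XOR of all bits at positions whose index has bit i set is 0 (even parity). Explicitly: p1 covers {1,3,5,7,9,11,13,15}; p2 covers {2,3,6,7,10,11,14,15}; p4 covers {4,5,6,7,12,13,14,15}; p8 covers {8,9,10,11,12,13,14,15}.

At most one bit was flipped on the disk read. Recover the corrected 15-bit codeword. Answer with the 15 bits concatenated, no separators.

s1 (pos 1,3,5,7,9,11,13,15): 1⊕0⊕0⊕0⊕0⊕1⊕0⊕0 = 0
s2 (pos 2,3,6,7,10,11,14,15): 0⊕0⊕1⊕0⊕1⊕1⊕1⊕0 = 0
s4 (pos 4,5,6,7,12,13,14,15): 1⊕0⊕1⊕0⊕0⊕0⊕1⊕0 = 1
s8 (pos 8,9,10,11,12,13,14,15): 0⊕0⊕1⊕1⊕0⊕0⊕1⊕0 = 1
Syndrome s8…s1 = 1100 → error at position 12.
Flip position 12: 100101000110010 → 100101000111010

100101000111010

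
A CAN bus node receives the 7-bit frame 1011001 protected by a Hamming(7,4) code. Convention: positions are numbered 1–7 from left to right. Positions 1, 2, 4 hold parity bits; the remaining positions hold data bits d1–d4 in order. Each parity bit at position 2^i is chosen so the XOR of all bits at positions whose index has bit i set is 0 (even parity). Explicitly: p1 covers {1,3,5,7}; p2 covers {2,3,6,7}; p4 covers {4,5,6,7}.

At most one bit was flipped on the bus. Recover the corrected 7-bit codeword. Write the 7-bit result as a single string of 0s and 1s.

s1 (pos 1,3,5,7): 1⊕1⊕0⊕1 = 1
s2 (pos 2,3,6,7): 0⊕1⊕0⊕1 = 0
s4 (pos 4,5,6,7): 1⊕0⊕0⊕1 = 0
Syndrome s4…s1 = 001 → error at position 1.
Flip position 1: 1011001 → 0011001

0011001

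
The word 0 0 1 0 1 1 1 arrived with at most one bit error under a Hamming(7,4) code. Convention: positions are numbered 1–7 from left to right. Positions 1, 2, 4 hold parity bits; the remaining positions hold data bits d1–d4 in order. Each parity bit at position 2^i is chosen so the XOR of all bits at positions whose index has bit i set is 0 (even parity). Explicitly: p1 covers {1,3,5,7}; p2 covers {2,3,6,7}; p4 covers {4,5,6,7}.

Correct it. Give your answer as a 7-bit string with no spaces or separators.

s1 (pos 1,3,5,7): 0⊕1⊕1⊕1 = 1
s2 (pos 2,3,6,7): 0⊕1⊕1⊕1 = 1
s4 (pos 4,5,6,7): 0⊕1⊕1⊕1 = 1
Syndrome s4…s1 = 111 → error at position 7.
Flip position 7: 0010111 → 0010110

0010110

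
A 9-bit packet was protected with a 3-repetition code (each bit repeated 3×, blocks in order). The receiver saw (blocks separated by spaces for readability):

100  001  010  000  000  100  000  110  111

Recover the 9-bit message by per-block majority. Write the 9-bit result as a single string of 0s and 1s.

000000011

Block 1 (100): 1 one → 0
Block 2 (001): 1 one → 0
Block 3 (010): 1 one → 0
Block 4 (000): 0 ones → 0
Block 5 (000): 0 ones → 0
Block 6 (100): 1 one → 0
Block 7 (000): 0 ones → 0
Block 8 (110): 2 ones → 1
Block 9 (111): 3 ones → 1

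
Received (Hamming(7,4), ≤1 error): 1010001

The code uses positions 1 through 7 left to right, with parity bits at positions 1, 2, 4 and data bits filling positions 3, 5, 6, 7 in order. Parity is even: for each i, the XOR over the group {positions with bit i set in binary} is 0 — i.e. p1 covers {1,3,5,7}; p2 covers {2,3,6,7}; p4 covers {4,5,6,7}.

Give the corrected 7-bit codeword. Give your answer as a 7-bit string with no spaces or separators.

1010101

s1 (pos 1,3,5,7): 1⊕1⊕0⊕1 = 1
s2 (pos 2,3,6,7): 0⊕1⊕0⊕1 = 0
s4 (pos 4,5,6,7): 0⊕0⊕0⊕1 = 1
Syndrome s4…s1 = 101 → error at position 5.
Flip position 5: 1010001 → 1010101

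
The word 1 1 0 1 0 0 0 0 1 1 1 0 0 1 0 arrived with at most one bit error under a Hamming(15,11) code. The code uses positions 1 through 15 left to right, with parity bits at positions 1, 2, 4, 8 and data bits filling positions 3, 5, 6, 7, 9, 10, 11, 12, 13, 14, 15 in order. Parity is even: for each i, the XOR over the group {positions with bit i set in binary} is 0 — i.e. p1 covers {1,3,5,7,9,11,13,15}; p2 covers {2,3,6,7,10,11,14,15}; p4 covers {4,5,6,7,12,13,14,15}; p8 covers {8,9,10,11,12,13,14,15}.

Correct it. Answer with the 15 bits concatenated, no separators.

s1 (pos 1,3,5,7,9,11,13,15): 1⊕0⊕0⊕0⊕1⊕1⊕0⊕0 = 1
s2 (pos 2,3,6,7,10,11,14,15): 1⊕0⊕0⊕0⊕1⊕1⊕1⊕0 = 0
s4 (pos 4,5,6,7,12,13,14,15): 1⊕0⊕0⊕0⊕0⊕0⊕1⊕0 = 0
s8 (pos 8,9,10,11,12,13,14,15): 0⊕1⊕1⊕1⊕0⊕0⊕1⊕0 = 0
Syndrome s8…s1 = 0001 → error at position 1.
Flip position 1: 110100001110010 → 010100001110010

010100001110010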